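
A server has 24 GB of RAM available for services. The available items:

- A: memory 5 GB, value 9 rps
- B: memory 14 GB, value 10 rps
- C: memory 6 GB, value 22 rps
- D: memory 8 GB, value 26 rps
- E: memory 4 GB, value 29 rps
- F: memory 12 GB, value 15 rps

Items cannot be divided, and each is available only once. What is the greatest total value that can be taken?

86 rps

This is a 0/1 knapsack; check combinations near the capacity.
- A+C+D+E: memory 5+6+8+4=23, value 9+22+26+29=86
- C+D+E: memory 6+8+4=18, value 22+26+29=77
- D+E+F: memory 8+4+12=24, value 26+29+15=70
Best: 86 rps.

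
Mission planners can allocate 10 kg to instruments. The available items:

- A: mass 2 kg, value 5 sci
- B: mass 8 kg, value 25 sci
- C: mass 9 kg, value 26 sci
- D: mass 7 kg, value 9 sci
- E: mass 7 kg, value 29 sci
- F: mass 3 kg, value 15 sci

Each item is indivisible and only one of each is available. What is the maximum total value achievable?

44 sci

Check high-value combinations within 10 kg:
- E+F: mass 7+3=10, value 29+15=44
- A+E: mass 2+7=9, value 5+29=34
- A+B: mass 2+8=10, value 5+25=30
- E: mass 7, value 29
- C: mass 9, value 26
Best: 44 sci.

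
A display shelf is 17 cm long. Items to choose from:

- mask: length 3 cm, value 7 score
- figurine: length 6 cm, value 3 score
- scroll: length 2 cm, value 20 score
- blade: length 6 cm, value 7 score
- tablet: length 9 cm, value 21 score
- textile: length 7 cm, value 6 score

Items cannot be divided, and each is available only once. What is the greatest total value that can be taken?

Check high-value combinations within 17 cm:
- mask+scroll+tablet: length 3+2+9=14, value 7+20+21=48
- scroll+blade+tablet: length 2+6+9=17, value 20+7+21=48
- figurine+scroll+tablet: length 6+2+9=17, value 3+20+21=44
Best: 48 score.

48 score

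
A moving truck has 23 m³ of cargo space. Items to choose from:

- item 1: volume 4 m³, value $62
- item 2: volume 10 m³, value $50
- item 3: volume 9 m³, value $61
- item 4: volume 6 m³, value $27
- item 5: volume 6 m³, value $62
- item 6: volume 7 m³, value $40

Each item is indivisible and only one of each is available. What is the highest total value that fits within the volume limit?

Check high-value combinations within 23 m³:
- item 1+item 4+item 5+item 6: volume 4+6+6+7=23, value 62+27+62+40=191
- item 1+item 3+item 5: volume 4+9+6=19, value 62+61+62=185
- item 1+item 2+item 5: volume 4+10+6=20, value 62+50+62=174
- item 1+item 2+item 3: volume 4+10+9=23, value 62+50+61=173
- item 1+item 5+item 6: volume 4+6+7=17, value 62+62+40=164
Best: $191.

$191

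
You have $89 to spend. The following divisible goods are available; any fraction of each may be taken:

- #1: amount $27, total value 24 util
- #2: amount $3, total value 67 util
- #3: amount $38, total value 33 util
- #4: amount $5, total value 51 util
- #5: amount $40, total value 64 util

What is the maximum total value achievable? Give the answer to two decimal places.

218.16

Take in order of value per unit:
- #2 (67/3 per unit): all 3 → value 67, running total 67.00
- #4 (51/5 per unit): all 5 → value 51, running total 118.00
- #5 (64/40 per unit): all 40 → value 64, running total 182.00
- #1 (24/27 per unit): all 27 → value 24, running total 206.00
- #3 (33/38 per unit): 14 of 38 → value 14×33/38 = 12.1579, running total 218.16
Total 218.16.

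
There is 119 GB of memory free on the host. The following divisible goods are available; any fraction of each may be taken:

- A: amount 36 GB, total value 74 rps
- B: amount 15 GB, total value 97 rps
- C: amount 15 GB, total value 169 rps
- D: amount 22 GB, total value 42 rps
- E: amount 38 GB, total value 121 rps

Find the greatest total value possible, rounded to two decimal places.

Take in order of value per unit:
- C (169/15 per unit): all 15 → value 169, running total 169.00
- B (97/15 per unit): all 15 → value 97, running total 266.00
- E (121/38 per unit): all 38 → value 121, running total 387.00
- A (74/36 per unit): all 36 → value 74, running total 461.00
- D (42/22 per unit): 15 of 22 → value 15×42/22 = 28.6364, running total 489.64
Total 489.64.

489.64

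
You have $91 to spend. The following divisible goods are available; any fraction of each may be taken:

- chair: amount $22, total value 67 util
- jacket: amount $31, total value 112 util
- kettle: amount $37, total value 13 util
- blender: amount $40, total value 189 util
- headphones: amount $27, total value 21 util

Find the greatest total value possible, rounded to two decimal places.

Take in order of value per unit:
- blender (189/40 per unit): all 40 → value 189, running total 189.00
- jacket (112/31 per unit): all 31 → value 112, running total 301.00
- chair (67/22 per unit): 20 of 22 → value 20×67/22 = 60.9091, running total 361.91
Total 361.91.

361.91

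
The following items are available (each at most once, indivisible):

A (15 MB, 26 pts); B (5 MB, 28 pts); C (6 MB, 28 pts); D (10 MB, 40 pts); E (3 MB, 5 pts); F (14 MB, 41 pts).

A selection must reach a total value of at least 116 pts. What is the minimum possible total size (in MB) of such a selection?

Subsets with value ≥ 116, sorted by total size:
- B+C+D+F: size 35, value 137
- A+B+C+D: size 36, value 122
- B+C+D+E+F: size 38, value 142
- A+B+C+D+E: size 39, value 127
Minimum size: 35 MB.

35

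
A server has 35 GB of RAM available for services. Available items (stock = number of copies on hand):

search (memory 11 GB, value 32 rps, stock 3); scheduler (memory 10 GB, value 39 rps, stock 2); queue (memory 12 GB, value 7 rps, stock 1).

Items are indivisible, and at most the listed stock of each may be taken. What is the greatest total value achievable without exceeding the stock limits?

110 rps

Top feasible selections:
- 1×search + 2×scheduler: memory 31, value 110
- 2×search + 1×scheduler: memory 32, value 103
- 3×search: memory 33, value 96
- 2×scheduler + 1×queue: memory 32, value 85
Best: 110 rps.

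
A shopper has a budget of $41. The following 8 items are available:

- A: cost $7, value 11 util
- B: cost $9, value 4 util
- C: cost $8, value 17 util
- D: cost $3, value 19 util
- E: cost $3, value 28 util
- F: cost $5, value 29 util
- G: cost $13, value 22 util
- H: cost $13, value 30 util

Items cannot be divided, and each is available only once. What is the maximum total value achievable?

Check high-value combinations within $41:
- A+C+D+E+F+H: cost 7+8+3+3+5+13=39, value 11+17+19+28+29+30=134
- D+E+F+G+H: cost 3+3+5+13+13=37, value 19+28+29+22+30=128
- B+C+D+E+F+H: cost 9+8+3+3+5+13=41, value 4+17+19+28+29+30=127
- A+C+D+E+F+G: cost 7+8+3+3+5+13=39, value 11+17+19+28+29+22=126
- C+D+E+F+H: cost 8+3+3+5+13=32, value 17+19+28+29+30=123
Best: 134 util.

134 util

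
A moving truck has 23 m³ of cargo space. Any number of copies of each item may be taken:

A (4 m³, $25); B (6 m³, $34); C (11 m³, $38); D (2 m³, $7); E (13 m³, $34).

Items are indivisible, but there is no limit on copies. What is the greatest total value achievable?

$134

Best value-per-unit is A at 25/4; filling with it alone gives 5×25 = 125.
Optimal mix: 4×A + 1×B → volume 22, value 134.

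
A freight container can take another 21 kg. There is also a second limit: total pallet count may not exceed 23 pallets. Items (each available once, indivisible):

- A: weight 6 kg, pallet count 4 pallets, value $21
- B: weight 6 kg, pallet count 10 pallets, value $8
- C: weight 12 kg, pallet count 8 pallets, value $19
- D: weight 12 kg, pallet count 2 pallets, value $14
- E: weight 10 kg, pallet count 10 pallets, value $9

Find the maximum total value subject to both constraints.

Feasible sets respecting both limits:
- A+C: weight 18, pallet count 12, value 40
- A+D: weight 18, pallet count 6, value 35
- A+E: weight 16, pallet count 14, value 30
- A+B: weight 12, pallet count 14, value 29
Best: $40.

$40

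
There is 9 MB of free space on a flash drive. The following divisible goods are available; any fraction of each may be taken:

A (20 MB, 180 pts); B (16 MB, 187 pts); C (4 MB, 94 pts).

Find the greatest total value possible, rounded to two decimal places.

152.44

Take in order of value per unit:
- C (94/4 per unit): all 4 → value 94, running total 94.00
- B (187/16 per unit): 5 of 16 → value 5×187/16 = 58.4375, running total 152.44
Total 152.44.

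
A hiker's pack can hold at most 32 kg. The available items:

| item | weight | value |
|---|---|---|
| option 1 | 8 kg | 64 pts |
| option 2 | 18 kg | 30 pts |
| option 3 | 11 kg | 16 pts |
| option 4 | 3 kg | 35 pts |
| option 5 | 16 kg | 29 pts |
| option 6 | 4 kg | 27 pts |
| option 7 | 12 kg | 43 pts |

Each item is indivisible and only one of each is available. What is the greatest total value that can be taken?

169 pts

Check high-value combinations within 32 kg:
- option 1+option 4+option 6+option 7: weight 8+3+4+12=27, value 64+35+27+43=169
- option 1+option 4+option 5+option 6: weight 8+3+16+4=31, value 64+35+29+27=155
- option 1+option 4+option 7: weight 8+3+12=23, value 64+35+43=142
Best: 169 pts.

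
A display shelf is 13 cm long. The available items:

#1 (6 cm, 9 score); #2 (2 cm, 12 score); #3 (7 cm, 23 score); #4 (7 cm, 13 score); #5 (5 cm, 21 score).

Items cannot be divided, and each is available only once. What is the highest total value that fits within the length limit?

Check high-value combinations within 13 cm:
- #3+#5: length 7+5=12, value 23+21=44
- #1+#2+#5: length 6+2+5=13, value 9+12+21=42
- #2+#3: length 2+7=9, value 12+23=35
- #4+#5: length 7+5=12, value 13+21=34
Best: 44 score.

44 score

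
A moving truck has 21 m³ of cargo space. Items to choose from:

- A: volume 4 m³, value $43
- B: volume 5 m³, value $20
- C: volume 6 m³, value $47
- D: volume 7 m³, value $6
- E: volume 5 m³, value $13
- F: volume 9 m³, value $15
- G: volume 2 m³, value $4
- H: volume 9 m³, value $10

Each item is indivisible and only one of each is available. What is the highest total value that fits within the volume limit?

$123

This is a 0/1 knapsack; check combinations near the capacity.
- A+B+C+E: volume 4+5+6+5=20, value 43+20+47+13=123
- A+B+C+G: volume 4+5+6+2=17, value 43+20+47+4=114
- A+B+C: volume 4+5+6=15, value 43+20+47=110
- A+C+F+G: volume 4+6+9+2=21, value 43+47+15+4=109
- A+C+E+G: volume 4+6+5+2=17, value 43+47+13+4=107
Best: $123.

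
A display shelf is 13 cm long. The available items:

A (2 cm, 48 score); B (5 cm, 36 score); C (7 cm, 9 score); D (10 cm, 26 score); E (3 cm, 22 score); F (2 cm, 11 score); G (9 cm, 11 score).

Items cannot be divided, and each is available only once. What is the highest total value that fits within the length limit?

117 score

Check high-value combinations within 13 cm:
- A+B+E+F: length 2+5+3+2=12, value 48+36+22+11=117
- A+B+E: length 2+5+3=10, value 48+36+22=106
- A+B+F: length 2+5+2=9, value 48+36+11=95
Best: 117 score.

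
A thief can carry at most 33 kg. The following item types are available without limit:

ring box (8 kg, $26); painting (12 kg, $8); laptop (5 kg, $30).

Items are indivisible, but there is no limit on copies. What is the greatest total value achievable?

$180

Best value-per-unit is laptop at 30/5, and filling with it alone uses weight 6×5=30. No mix of the others beats 6×30 = 180.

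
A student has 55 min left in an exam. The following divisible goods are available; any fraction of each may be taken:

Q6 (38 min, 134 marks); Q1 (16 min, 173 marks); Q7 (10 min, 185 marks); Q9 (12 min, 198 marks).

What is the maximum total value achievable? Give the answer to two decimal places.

615.95

Take in order of value per unit:
- Q7 (185/10 per unit): all 10 → value 185, running total 185.00
- Q9 (198/12 per unit): all 12 → value 198, running total 383.00
- Q1 (173/16 per unit): all 16 → value 173, running total 556.00
- Q6 (134/38 per unit): 17 of 38 → value 17×134/38 = 59.9474, running total 615.95
Total 615.95.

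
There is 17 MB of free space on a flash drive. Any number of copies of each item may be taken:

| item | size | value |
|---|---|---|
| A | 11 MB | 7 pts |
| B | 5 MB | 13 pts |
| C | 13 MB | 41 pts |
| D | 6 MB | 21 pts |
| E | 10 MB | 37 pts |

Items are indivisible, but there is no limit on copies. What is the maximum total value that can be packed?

58 pts

Best value-per-unit is E at 37/10; filling with it alone gives 1×37 = 37.
Optimal mix: 1×D + 1×E → size 16, value 58.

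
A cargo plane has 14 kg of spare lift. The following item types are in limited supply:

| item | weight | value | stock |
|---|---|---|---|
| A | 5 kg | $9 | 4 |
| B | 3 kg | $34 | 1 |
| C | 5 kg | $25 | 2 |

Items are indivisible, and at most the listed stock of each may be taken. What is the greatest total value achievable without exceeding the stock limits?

Best selections within weight 14 and stock limits:
- 1×B + 2×C: weight 13, value 84
- 1×A + 1×B + 1×C: weight 13, value 68
- 1×B + 1×C: weight 8, value 59
- 2×A + 1×B: weight 13, value 52
Best: $84.

$84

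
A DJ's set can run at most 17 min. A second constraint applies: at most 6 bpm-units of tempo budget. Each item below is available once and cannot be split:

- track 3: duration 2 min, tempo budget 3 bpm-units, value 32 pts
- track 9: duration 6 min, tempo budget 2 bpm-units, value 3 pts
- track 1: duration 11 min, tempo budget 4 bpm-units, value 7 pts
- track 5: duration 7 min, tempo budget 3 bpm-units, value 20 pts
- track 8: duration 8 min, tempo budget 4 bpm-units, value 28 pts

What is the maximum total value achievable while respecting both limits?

Feasible sets respecting both limits:
- track 3+track 5: duration 9, tempo budget 6, value 52
- track 3+track 9: duration 8, tempo budget 5, value 35
- track 3: duration 2, tempo budget 3, value 32
- track 9+track 8: duration 14, tempo budget 6, value 31
Best: 52 pts.

52 pts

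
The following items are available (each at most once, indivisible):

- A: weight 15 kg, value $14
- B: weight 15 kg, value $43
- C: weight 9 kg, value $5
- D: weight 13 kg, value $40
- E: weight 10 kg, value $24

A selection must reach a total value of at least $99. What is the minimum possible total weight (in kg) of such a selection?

Subsets with value ≥ 99, sorted by total weight:
- B+D+E: weight 38, value 107
- B+C+D+E: weight 47, value 112
- A+B+C+D: weight 52, value 102
Minimum weight: 38 kg.

38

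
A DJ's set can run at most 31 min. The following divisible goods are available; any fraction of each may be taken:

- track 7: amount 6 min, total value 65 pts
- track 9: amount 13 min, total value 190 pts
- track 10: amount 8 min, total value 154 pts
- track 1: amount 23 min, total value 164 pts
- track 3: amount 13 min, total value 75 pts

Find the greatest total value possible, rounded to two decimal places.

Take in order of value per unit:
- track 10 (154/8 per unit): all 8 → value 154, running total 154.00
- track 9 (190/13 per unit): all 13 → value 190, running total 344.00
- track 7 (65/6 per unit): all 6 → value 65, running total 409.00
- track 1 (164/23 per unit): 4 of 23 → value 4×164/23 = 28.5217, running total 437.52
Total 437.52.

437.52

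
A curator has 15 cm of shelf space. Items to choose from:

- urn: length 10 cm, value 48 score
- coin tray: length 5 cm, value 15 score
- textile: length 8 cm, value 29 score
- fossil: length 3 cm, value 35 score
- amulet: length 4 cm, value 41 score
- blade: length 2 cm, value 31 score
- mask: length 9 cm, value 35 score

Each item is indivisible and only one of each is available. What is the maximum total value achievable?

Check high-value combinations within 15 cm:
- coin tray+fossil+amulet+blade: length 5+3+4+2=14, value 15+35+41+31=122
- urn+fossil+blade: length 10+3+2=15, value 48+35+31=114
- fossil+amulet+blade: length 3+4+2=9, value 35+41+31=107
Best: 122 score.

122 score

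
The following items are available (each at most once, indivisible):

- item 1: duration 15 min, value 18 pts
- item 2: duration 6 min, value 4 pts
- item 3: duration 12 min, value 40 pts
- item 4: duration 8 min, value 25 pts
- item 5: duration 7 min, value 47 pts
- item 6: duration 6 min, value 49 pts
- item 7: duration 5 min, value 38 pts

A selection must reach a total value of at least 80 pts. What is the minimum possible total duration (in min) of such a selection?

Subsets with value ≥ 80, sorted by total duration:
- item 6+item 7: duration 11, value 87
- item 5+item 7: duration 12, value 85
Minimum duration: 11 min.

11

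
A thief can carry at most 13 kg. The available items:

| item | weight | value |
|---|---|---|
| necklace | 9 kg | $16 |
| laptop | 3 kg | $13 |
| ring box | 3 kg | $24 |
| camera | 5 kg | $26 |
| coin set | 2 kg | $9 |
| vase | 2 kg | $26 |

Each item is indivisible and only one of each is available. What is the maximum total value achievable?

Check high-value combinations within 13 kg:
- laptop+ring box+camera+vase: weight 3+3+5+2=13, value 13+24+26+26=89
- ring box+camera+coin set+vase: weight 3+5+2+2=12, value 24+26+9+26=85
- ring box+camera+vase: weight 3+5+2=10, value 24+26+26=76
- laptop+camera+coin set+vase: weight 3+5+2+2=12, value 13+26+9+26=74
Best: $89.

$89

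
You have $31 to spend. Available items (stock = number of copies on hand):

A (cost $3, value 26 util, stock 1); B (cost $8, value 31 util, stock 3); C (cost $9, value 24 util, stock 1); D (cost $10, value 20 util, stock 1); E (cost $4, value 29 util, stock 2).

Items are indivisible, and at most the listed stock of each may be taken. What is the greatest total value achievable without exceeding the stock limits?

148 util

Best selections within cost 31 and stock limits:
- 1×A + 3×B + 1×E: cost 31, value 148
- 1×A + 2×B + 2×E: cost 27, value 146
- 1×A + 1×B + 1×C + 2×E: cost 28, value 139
- 1×A + 1×B + 1×D + 2×E: cost 29, value 135
Best: 148 util.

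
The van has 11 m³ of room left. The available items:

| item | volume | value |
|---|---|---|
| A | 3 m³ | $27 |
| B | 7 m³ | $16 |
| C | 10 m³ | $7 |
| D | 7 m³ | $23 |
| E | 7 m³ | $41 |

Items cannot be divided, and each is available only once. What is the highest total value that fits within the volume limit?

$68

Check high-value combinations within 11 m³:
- A+E: volume 3+7=10, value 27+41=68
- A+D: volume 3+7=10, value 27+23=50
- A+B: volume 3+7=10, value 27+16=43
- E: volume 7, value 41
Best: $68.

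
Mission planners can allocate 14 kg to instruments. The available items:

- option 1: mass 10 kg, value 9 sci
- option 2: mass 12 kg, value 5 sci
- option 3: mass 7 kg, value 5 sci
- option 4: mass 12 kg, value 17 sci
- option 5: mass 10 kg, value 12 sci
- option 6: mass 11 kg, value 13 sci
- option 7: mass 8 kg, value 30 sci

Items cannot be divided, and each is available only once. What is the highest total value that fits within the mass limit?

This is a 0/1 knapsack; check combinations near the capacity.
- option 7: mass 8, value 30
- option 4: mass 12, value 17
- option 6: mass 11, value 13
- option 5: mass 10, value 12
Best: 30 sci.

30 sci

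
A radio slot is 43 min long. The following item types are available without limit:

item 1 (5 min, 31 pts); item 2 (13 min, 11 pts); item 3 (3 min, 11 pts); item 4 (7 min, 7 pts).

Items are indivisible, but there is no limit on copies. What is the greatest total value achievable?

259 pts

Best value-per-unit is item 1 at 31/5; filling with it alone gives 8×31 = 248.
Optimal mix: 8×item 1 + 1×item 3 → duration 43, value 259.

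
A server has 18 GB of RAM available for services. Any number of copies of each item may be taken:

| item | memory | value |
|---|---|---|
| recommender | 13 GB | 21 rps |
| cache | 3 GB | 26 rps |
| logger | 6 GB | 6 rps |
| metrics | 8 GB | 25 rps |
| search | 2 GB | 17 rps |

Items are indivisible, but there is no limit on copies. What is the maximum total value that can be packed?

Best value-per-unit is cache at 26/3, and filling with it alone uses memory 6×3=18. No mix of the others beats 6×26 = 156.

156 rps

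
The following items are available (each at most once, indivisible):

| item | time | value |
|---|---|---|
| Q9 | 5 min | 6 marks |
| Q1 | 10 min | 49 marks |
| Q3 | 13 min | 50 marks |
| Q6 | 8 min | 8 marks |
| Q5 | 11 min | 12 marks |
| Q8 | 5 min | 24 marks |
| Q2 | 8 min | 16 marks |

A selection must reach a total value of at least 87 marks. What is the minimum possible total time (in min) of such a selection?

23

Subsets with value ≥ 87, sorted by total time:
- Q1+Q3: time 23, value 99
- Q1+Q8+Q2: time 23, value 89
- Q3+Q8+Q2: time 26, value 90
- Q1+Q3+Q8: time 28, value 123
Minimum time: 23 min.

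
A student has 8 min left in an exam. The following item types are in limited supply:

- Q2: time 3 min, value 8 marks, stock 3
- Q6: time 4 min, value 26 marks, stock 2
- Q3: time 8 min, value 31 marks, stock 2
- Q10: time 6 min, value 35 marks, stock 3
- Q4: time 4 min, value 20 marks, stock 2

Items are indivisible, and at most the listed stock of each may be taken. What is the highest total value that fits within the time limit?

52 marks

Best selections within time 8 and stock limits:
- 2×Q6: time 8, value 52
- 1×Q6 + 1×Q4: time 8, value 46
- 2×Q4: time 8, value 40
- 1×Q10: time 6, value 35
Best: 52 marks.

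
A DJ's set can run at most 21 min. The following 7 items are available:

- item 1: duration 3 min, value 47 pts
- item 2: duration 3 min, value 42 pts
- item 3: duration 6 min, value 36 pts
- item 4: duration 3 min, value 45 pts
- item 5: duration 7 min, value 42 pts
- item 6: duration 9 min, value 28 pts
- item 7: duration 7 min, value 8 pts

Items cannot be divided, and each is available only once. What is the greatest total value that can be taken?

This is a 0/1 knapsack; check combinations near the capacity.
- item 1+item 2+item 4+item 5: duration 3+3+3+7=16, value 47+42+45+42=176
- item 1+item 2+item 3+item 4: duration 3+3+6+3=15, value 47+42+36+45=170
- item 1+item 3+item 4+item 5: duration 3+6+3+7=19, value 47+36+45+42=170
Best: 176 pts.

176 pts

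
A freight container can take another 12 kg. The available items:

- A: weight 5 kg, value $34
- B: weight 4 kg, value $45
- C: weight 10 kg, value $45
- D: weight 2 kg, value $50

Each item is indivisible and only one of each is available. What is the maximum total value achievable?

Check high-value combinations within 12 kg:
- A+B+D: weight 5+4+2=11, value 34+45+50=129
- B+D: weight 4+2=6, value 45+50=95
- C+D: weight 10+2=12, value 45+50=95
- A+D: weight 5+2=7, value 34+50=84
- A+B: weight 5+4=9, value 34+45=79
Best: $129.

$129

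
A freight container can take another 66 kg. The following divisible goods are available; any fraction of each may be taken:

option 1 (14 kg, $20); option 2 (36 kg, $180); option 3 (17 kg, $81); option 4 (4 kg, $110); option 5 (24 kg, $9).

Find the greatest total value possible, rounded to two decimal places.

Take in order of value per unit:
- option 4 (110/4 per unit): all 4 → value 110, running total 110.00
- option 2 (180/36 per unit): all 36 → value 180, running total 290.00
- option 3 (81/17 per unit): all 17 → value 81, running total 371.00
- option 1 (20/14 per unit): 9 of 14 → value 9×20/14 = 12.8571, running total 383.86
Total 383.86.

383.86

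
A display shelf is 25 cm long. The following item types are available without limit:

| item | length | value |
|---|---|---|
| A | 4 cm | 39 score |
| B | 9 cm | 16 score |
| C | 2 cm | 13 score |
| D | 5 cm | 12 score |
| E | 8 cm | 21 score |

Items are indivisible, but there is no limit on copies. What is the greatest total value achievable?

234 score

Best value-per-unit is A at 39/4, and filling with it alone uses length 6×4=24. No mix of the others beats 6×39 = 234.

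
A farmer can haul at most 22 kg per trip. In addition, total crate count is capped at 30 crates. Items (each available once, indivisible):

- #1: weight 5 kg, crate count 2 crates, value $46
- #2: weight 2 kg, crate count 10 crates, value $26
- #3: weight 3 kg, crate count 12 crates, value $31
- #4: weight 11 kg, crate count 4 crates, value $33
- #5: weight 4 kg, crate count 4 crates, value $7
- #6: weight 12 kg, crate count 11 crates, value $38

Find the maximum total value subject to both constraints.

$136

Feasible sets respecting both limits:
- #1+#2+#3+#4: weight 21, crate count 28, value 136
- #1+#3+#6: weight 20, crate count 25, value 115
- #1+#2+#4+#5: weight 22, crate count 20, value 112
- #1+#3+#4: weight 19, crate count 18, value 110
Best: $136.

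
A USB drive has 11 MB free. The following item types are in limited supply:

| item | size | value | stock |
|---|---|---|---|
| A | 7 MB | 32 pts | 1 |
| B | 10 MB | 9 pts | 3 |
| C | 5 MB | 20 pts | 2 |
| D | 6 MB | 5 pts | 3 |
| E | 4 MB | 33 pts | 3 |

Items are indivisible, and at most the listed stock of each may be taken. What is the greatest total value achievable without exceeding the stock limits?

66 pts

Top feasible selections:
- 2×E: size 8, value 66
- 1×A + 1×E: size 11, value 65
Best: 66 pts.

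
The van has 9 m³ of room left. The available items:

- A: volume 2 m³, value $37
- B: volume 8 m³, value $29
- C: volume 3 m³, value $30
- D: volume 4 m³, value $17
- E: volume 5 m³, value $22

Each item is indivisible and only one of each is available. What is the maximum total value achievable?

$84

This is a 0/1 knapsack; check combinations near the capacity.
- A+C+D: volume 2+3+4=9, value 37+30+17=84
- A+C: volume 2+3=5, value 37+30=67
- A+E: volume 2+5=7, value 37+22=59
- A+D: volume 2+4=6, value 37+17=54
Best: $84.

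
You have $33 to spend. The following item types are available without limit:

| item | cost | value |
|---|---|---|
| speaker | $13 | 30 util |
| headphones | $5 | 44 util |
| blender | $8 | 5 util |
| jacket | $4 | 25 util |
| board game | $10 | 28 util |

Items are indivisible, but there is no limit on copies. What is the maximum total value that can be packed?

Best value-per-unit is headphones at 44/5; filling with it alone gives 6×44 = 264.
Optimal mix: 5×headphones + 2×jacket → cost 33, value 270.

270 util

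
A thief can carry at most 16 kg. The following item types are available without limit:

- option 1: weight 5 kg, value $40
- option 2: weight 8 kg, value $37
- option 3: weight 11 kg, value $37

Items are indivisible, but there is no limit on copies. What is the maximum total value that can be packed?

Best value-per-unit is option 1 at 40/5, and filling with it alone uses weight 3×5=15. No mix of the others beats 3×40 = 120.

$120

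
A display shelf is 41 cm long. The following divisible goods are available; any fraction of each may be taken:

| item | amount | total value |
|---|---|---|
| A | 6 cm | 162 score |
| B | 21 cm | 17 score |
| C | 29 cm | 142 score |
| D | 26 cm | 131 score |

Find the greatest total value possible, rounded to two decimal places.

Take in order of value per unit:
- A (162/6 per unit): all 6 → value 162, running total 162.00
- D (131/26 per unit): all 26 → value 131, running total 293.00
- C (142/29 per unit): 9 of 29 → value 9×142/29 = 44.0690, running total 337.07
Total 337.07.

337.07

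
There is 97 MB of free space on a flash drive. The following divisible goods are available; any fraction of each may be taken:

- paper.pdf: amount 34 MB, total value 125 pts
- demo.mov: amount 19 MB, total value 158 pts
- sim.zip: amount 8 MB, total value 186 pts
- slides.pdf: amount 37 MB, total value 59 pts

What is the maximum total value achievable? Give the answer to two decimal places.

526.41

Take in order of value per unit:
- sim.zip (186/8 per unit): all 8 → value 186, running total 186.00
- demo.mov (158/19 per unit): all 19 → value 158, running total 344.00
- paper.pdf (125/34 per unit): all 34 → value 125, running total 469.00
- slides.pdf (59/37 per unit): 36 of 37 → value 36×59/37 = 57.4054, running total 526.41
Total 526.41.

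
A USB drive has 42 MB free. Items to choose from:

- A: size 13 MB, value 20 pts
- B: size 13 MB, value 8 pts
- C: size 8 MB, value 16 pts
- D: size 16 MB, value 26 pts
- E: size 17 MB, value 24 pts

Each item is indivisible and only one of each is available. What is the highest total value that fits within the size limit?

66 pts

Check high-value combinations within 42 MB:
- C+D+E: size 8+16+17=41, value 16+26+24=66
- A+C+D: size 13+8+16=37, value 20+16+26=62
- A+C+E: size 13+8+17=38, value 20+16+24=60
Best: 66 pts.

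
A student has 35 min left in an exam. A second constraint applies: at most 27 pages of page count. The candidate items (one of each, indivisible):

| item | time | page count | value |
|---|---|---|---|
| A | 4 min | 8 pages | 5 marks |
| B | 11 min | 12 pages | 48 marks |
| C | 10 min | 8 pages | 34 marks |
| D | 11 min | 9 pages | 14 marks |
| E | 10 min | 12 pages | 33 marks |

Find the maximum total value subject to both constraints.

Feasible sets respecting both limits:
- B+C: time 21, page count 20, value 82
- B+E: time 21, page count 24, value 81
- C+E: time 20, page count 20, value 67
- B+D: time 22, page count 21, value 62
Best: 82 marks.

82 marks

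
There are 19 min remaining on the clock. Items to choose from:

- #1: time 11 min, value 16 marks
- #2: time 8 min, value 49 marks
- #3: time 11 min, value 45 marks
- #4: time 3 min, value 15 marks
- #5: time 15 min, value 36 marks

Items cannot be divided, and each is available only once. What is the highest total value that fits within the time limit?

94 marks

Check high-value combinations within 19 min:
- #2+#3: time 8+11=19, value 49+45=94
- #1+#2: time 11+8=19, value 16+49=65
- #2+#4: time 8+3=11, value 49+15=64
- #3+#4: time 11+3=14, value 45+15=60
- #4+#5: time 3+15=18, value 15+36=51
Best: 94 marks.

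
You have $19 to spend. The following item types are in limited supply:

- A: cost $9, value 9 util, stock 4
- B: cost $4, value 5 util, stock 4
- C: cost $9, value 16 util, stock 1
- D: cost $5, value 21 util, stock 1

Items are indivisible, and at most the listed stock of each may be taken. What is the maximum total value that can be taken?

Best selections within cost 19 and stock limits:
- 1×B + 1×C + 1×D: cost 18, value 42
- 1×C + 1×D: cost 14, value 37
Best: 42 util.

42 util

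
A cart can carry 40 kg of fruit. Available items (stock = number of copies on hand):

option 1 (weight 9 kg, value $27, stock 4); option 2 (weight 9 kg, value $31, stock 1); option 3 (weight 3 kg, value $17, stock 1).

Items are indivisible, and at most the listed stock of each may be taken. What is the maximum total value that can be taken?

$129

Top feasible selections:
- 3×option 1 + 1×option 2 + 1×option 3: weight 39, value 129
- 4×option 1 + 1×option 3: weight 39, value 125
- 3×option 1 + 1×option 2: weight 36, value 112
Best: $129.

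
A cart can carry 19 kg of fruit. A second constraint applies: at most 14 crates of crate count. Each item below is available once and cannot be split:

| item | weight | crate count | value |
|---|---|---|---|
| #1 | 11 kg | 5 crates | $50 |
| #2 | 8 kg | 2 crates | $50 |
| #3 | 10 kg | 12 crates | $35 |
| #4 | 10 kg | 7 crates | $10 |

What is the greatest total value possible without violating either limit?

Feasible sets respecting both limits:
- #1+#2: weight 19, crate count 7, value 100
- #2+#3: weight 18, crate count 14, value 85
- #2+#4: weight 18, crate count 9, value 60
- #1: weight 11, crate count 5, value 50
Best: $100.

$100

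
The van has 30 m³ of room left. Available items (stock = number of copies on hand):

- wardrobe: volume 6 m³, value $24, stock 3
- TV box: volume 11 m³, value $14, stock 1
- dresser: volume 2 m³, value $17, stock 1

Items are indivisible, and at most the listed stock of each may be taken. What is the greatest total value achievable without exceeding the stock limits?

Top feasible selections:
- 3×wardrobe + 1×dresser: volume 20, value 89
- 3×wardrobe + 1×TV box: volume 29, value 86
- 2×wardrobe + 1×TV box + 1×dresser: volume 25, value 79
- 3×wardrobe: volume 18, value 72
Best: $89.

$89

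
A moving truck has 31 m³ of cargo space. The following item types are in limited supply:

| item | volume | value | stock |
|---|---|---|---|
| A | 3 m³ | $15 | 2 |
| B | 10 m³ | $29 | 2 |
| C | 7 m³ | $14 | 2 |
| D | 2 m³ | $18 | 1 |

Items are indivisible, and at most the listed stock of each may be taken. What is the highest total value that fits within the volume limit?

$106

Top feasible selections:
- 2×A + 2×B + 1×D: volume 28, value 106
- 1×A + 2×B + 1×D: volume 25, value 91
Best: $106.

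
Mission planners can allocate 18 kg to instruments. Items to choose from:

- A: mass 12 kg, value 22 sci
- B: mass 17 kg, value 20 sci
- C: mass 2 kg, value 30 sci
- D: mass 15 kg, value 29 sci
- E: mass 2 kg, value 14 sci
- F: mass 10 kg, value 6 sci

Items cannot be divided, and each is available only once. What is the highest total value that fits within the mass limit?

66 sci

Check high-value combinations within 18 kg:
- A+C+E: mass 12+2+2=16, value 22+30+14=66
- C+D: mass 2+15=17, value 30+29=59
- A+C: mass 12+2=14, value 22+30=52
Best: 66 sci.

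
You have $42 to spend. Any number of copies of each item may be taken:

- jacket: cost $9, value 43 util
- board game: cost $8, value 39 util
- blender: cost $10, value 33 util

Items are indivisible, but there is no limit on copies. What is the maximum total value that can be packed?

203 util

Best value-per-unit is board game at 39/8; filling with it alone gives 5×39 = 195.
Optimal mix: 2×jacket + 3×board game → cost 42, value 203.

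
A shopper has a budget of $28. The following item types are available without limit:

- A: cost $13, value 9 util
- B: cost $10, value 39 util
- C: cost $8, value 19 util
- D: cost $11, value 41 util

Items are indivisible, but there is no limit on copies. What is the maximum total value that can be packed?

97 util

Best value-per-unit is B at 39/10; filling with it alone gives 2×39 = 78.
Optimal mix: 2×B + 1×C → cost 28, value 97.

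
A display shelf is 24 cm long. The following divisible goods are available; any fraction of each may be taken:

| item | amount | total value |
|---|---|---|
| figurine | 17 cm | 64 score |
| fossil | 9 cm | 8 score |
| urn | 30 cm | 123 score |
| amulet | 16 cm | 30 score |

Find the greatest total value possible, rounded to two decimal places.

Take in order of value per unit:
- urn (123/30 per unit): 24 of 30 → value 24×123/30 = 98.4000, running total 98.40
Total 98.40.

98.40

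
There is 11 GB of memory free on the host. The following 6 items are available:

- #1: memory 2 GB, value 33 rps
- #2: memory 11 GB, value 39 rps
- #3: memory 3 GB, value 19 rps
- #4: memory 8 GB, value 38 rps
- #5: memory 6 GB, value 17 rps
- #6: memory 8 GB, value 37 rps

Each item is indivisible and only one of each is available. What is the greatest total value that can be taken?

Check high-value combinations within 11 GB:
- #1+#4: memory 2+8=10, value 33+38=71
- #1+#6: memory 2+8=10, value 33+37=70
- #1+#3+#5: memory 2+3+6=11, value 33+19+17=69
Best: 71 rps.

71 rps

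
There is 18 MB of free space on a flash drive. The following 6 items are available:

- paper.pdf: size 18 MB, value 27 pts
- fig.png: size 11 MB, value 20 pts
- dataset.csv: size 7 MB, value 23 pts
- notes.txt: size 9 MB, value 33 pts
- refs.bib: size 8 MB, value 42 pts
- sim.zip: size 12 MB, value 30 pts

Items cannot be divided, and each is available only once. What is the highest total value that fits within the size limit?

75 pts

This is a 0/1 knapsack; check combinations near the capacity.
- notes.txt+refs.bib: size 9+8=17, value 33+42=75
- dataset.csv+refs.bib: size 7+8=15, value 23+42=65
- dataset.csv+notes.txt: size 7+9=16, value 23+33=56
- fig.png+dataset.csv: size 11+7=18, value 20+23=43
- refs.bib: size 8, value 42
Best: 75 pts.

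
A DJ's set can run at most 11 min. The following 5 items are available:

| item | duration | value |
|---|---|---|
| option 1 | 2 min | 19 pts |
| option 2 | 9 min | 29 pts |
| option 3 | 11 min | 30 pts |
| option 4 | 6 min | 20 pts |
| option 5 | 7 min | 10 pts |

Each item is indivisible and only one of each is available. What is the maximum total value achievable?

48 pts

Check high-value combinations within 11 min:
- option 1+option 2: duration 2+9=11, value 19+29=48
- option 1+option 4: duration 2+6=8, value 19+20=39
- option 3: duration 11, value 30
Best: 48 pts.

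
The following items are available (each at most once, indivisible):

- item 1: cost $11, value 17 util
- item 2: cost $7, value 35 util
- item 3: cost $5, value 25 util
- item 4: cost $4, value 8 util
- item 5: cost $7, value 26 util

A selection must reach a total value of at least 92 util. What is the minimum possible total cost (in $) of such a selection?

23

Subsets with value ≥ 92, sorted by total cost:
- item 2+item 3+item 4+item 5: cost 23, value 94
- item 1+item 2+item 3+item 5: cost 30, value 103
- item 1+item 2+item 3+item 4+item 5: cost 34, value 111
Minimum cost: 23 $.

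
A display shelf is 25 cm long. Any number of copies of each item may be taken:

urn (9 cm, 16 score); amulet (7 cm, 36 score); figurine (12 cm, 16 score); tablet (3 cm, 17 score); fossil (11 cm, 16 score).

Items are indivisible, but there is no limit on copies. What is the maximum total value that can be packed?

Best value-per-unit is tablet at 17/3; filling with it alone gives 8×17 = 136.
Optimal mix: 1×amulet + 6×tablet → length 25, value 138.

138 score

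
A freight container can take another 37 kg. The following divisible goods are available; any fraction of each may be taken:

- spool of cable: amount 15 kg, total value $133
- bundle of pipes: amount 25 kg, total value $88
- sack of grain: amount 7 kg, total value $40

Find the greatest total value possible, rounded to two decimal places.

225.80

Take in order of value per unit:
- spool of cable (133/15 per unit): all 15 → value 133, running total 133.00
- sack of grain (40/7 per unit): all 7 → value 40, running total 173.00
- bundle of pipes (88/25 per unit): 15 of 25 → value 15×88/25 = 52.8000, running total 225.80
Total 225.80.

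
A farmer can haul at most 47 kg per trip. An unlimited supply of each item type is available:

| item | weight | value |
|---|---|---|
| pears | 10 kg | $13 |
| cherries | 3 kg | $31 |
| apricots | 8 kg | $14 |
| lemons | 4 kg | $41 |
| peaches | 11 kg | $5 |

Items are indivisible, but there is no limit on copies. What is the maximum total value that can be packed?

Best value-per-unit is cherries at 31/3; filling with it alone gives 15×31 = 465.
Optimal mix: 13×cherries + 2×lemons → weight 47, value 485.

$485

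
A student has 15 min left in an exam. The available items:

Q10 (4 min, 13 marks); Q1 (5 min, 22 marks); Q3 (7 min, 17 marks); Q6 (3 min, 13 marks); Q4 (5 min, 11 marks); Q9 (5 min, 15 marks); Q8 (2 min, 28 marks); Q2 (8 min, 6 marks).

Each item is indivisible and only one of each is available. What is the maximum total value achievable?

Check high-value combinations within 15 min:
- Q1+Q6+Q9+Q8: time 5+3+5+2=15, value 22+13+15+28=78
- Q10+Q1+Q6+Q8: time 4+5+3+2=14, value 13+22+13+28=76
- Q1+Q6+Q4+Q8: time 5+3+5+2=15, value 22+13+11+28=74
- Q10+Q6+Q9+Q8: time 4+3+5+2=14, value 13+13+15+28=69
- Q1+Q3+Q8: time 5+7+2=14, value 22+17+28=67
Best: 78 marks.

78 marks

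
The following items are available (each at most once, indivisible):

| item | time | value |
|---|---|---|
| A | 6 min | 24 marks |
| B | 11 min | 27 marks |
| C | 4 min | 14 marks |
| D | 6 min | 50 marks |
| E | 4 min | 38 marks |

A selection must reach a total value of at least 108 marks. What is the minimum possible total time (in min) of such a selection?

16

Subsets with value ≥ 108, sorted by total time:
- A+D+E: time 16, value 112
- A+C+D+E: time 20, value 126
Minimum time: 16 min.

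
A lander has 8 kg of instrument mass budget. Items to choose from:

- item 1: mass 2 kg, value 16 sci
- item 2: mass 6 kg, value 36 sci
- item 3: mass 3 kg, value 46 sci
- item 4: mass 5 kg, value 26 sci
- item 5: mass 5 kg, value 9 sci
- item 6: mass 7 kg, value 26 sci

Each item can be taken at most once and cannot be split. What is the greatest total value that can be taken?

Check high-value combinations within 8 kg:
- item 3+item 4: mass 3+5=8, value 46+26=72
- item 1+item 3: mass 2+3=5, value 16+46=62
- item 3+item 5: mass 3+5=8, value 46+9=55
- item 1+item 2: mass 2+6=8, value 16+36=52
- item 3: mass 3, value 46
Best: 72 sci.

72 sci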